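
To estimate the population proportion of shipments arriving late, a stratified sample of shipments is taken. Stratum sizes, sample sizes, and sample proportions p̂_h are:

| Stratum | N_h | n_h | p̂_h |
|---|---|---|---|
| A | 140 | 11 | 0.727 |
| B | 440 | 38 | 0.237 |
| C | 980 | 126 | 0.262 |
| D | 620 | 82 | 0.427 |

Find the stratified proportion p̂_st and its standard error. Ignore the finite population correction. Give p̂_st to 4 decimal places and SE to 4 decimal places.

p̂_st ≈ 0.3337, SE ≈ 0.0289

N = 2180; stratum weights W_h = N_h/N.
p̂_st = Σ W_h p̂_h = (140·0.727 + 440·0.237 + 980·0.262 + 620·0.427)/2180 = 0.33374
V̂(p̂_st) = Σ W_h² p̂_h(1−p̂_h)/(n_h−1):
  stratum A: (140/2180)²·0.727·0.273/10 = 8.1854e-05
  stratum B: (440/2180)²·0.237·0.763/37 = 0.000199096
  stratum C: (980/2180)²·0.262·0.738/125 = 0.000312598
  stratum D: (620/2180)²·0.427·0.573/81 = 0.000244325
V̂(p̂_st) = 0.000837874; SE = √V̂ = 0.0289461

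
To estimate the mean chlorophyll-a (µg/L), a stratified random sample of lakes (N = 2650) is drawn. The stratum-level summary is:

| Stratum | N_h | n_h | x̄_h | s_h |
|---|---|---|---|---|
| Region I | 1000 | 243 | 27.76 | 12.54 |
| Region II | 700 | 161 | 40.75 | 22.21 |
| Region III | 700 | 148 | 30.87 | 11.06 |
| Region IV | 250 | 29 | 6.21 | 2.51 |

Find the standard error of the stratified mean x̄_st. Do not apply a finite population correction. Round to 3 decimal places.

V̂(x̄_st) = Σ W_h² s_h²/n_h, with W_h = N_h/N and N = 2650:
  stratum Region I: (1000/2650)²·12.54²/243 = 0.0921504
  stratum Region II: (700/2650)²·22.21²/161 = 0.213784
  stratum Region III: (700/2650)²·11.06²/148 = 0.0576704
  stratum Region IV: (250/2650)²·2.51²/29 = 0.00193347
V̂(x̄_st) = 0.365538
SE(x̄_st) = √0.365538 = 0.604598

SE(x̄_st) ≈ 0.605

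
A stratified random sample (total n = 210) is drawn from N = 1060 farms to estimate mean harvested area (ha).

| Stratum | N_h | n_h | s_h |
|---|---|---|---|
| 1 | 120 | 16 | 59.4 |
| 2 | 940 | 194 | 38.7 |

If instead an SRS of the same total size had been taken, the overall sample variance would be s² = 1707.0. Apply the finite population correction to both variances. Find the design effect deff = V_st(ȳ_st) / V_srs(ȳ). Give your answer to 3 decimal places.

deff ≈ 1.115

V̂(ȳ_st) = Σ W_h² (1 − n_h/N_h) s_h²/n_h, with W_h = N_h/N and N = 1060:
  stratum 1: (120/1060)²·(1 − 16/120)·59.4²/16 = 2.44938
  stratum 2: (940/1060)²·(1 − 194/940)·38.7²/194 = 4.81809
V_st = 7.26747
V_srs = (1 − 210/1060)·1707.0/210 = 6.51819
deff = V_st / V_srs = 7.26747/6.51819 = 1.1150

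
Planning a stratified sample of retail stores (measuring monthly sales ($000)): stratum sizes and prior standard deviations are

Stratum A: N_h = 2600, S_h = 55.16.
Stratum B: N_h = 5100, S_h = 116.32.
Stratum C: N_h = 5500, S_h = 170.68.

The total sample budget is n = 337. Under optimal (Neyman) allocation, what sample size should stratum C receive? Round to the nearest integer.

Neyman allocation: n_h = n · N_h S_h / Σ N_i S_i, with n = 337.
  stratum A: N_h·S_h = 2600·55.16 = 143416.00
  stratum B: N_h·S_h = 5100·116.32 = 593232.00
  stratum C: N_h·S_h = 5500·170.68 = 938740.00
Σ N_h S_h = 1675388.00
n for stratum C = 337·938740.00/1675388.00 = 188.825 → 189

189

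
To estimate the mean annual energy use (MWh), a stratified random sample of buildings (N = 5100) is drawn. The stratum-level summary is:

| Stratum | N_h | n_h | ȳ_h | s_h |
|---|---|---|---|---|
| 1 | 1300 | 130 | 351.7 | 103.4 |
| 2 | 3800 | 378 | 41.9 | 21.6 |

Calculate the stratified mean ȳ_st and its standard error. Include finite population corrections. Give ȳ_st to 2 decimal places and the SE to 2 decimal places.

ȳ_st ≈ 120.87, SE ≈ 2.33

ȳ_st = Σ W_h ȳ_h = (1300·351.7 + 3800·41.9)/5100 = 120.86863
V̂(ȳ_st) = Σ W_h² (1 − n_h/N_h) s_h²/n_h, with W_h = N_h/N and N = 5100:
  stratum 1: (1300/5100)²·(1 − 130/1300)·103.4²/130 = 4.80935
  stratum 2: (3800/5100)²·(1 − 378/3800)·21.6²/378 = 0.617076
V̂(ȳ_st) = 5.42643
SE(ȳ_st) = √5.42643 = 2.32947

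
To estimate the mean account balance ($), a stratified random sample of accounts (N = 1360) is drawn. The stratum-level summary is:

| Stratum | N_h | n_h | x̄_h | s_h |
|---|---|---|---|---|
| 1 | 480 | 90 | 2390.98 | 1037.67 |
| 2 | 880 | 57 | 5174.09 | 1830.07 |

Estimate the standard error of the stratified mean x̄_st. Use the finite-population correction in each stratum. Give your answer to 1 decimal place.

V̂(x̄_st) = Σ W_h² (1 − n_h/N_h) s_h²/n_h, with W_h = N_h/N and N = 1360:
  stratum 1: (480/1360)²·(1 − 90/480)·1037.67²/90 = 1210.89
  stratum 2: (880/1360)²·(1 − 57/880)·1830.07²/57 = 23007.3
V̂(x̄_st) = 24218.2
SE(x̄_st) = √24218.2 = 155.622

SE(x̄_st) ≈ 155.6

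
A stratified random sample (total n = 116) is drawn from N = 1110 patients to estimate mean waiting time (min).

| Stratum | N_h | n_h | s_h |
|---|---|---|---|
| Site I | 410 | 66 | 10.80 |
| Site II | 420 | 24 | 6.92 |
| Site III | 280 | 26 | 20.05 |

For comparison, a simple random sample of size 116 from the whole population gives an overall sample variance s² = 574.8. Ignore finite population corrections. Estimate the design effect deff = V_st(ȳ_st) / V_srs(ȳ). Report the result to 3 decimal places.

deff ≈ 0.305

V̂(ȳ_st) = Σ W_h² s_h²/n_h, with W_h = N_h/N and N = 1110:
  stratum Site I: (410/1110)²·10.80²/66 = 0.241116
  stratum Site II: (420/1110)²·6.92²/24 = 0.285663
  stratum Site III: (280/1110)²·20.05²/26 = 0.983842
V_st = 1.51062
V_srs = s²/n = 574.8/116 = 4.95517
deff = V_st / V_srs = 1.51062/4.95517 = 0.3049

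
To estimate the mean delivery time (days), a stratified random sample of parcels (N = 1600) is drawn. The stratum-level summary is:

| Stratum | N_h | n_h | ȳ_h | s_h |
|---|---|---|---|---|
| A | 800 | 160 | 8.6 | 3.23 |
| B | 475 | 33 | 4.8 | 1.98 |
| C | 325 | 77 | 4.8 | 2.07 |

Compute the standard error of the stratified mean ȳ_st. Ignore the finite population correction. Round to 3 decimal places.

SE(ȳ_st) ≈ 0.170

V̂(ȳ_st) = Σ W_h² s_h²/n_h, with W_h = N_h/N and N = 1600:
  stratum A: (800/1600)²·3.23²/160 = 0.0163014
  stratum B: (475/1600)²·1.98²/33 = 0.0104704
  stratum C: (325/1600)²·2.07²/77 = 0.00229603
V̂(ȳ_st) = 0.0290678
SE(ȳ_st) = √0.0290678 = 0.170493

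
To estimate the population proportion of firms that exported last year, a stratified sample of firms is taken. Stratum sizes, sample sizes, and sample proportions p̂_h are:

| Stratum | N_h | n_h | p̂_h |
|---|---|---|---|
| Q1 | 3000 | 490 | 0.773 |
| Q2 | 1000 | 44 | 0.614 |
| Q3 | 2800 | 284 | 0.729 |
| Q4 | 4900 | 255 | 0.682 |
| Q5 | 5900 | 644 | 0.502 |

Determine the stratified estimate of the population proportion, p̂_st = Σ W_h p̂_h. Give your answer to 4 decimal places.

p̂_st ≈ 0.6408

N = 17600; stratum weights W_h = N_h/N.
p̂_st = Σ W_h p̂_h = (3000·0.773 + 1000·0.614 + 2800·0.729 + 4900·0.682 + 5900·0.502)/17600 = 0.64078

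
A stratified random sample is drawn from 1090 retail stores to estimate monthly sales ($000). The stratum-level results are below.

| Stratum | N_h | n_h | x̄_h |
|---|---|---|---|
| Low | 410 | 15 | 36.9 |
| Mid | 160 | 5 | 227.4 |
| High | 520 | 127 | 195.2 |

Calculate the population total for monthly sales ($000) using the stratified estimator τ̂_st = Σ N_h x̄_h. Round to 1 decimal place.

τ̂_st ≈ 153017.0

τ̂_st = Σ N_h x̄_h = 410·36.9 + 160·227.4 + 520·195.2 = 153017.0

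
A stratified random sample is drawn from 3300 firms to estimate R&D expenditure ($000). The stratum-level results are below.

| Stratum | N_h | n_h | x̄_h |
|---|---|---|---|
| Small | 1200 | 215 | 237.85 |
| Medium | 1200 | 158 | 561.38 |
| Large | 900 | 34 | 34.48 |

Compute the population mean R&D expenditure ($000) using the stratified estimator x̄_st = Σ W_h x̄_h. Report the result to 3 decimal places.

N = Σ N_h = 3300. Stratum weights W_h = N_h/N.
x̄_st = (1200·237.85 + 1200·561.38 + 900·34.48) / 3300 = 300.03273

x̄_st ≈ 300.033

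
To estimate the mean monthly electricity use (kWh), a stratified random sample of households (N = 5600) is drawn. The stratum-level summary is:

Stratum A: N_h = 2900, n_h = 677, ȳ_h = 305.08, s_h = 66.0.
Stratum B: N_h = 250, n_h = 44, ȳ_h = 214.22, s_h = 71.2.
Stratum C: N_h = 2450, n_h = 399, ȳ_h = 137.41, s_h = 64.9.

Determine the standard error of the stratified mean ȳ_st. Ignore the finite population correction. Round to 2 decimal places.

SE(ȳ_st) ≈ 1.99

V̂(ȳ_st) = Σ W_h² s_h²/n_h, with W_h = N_h/N and N = 5600:
  stratum A: (2900/5600)²·66.0²/677 = 1.72552
  stratum B: (250/5600)²·71.2²/44 = 0.229621
  stratum C: (2450/5600)²·64.9²/399 = 2.02056
V̂(ȳ_st) = 3.9757
SE(ȳ_st) = √3.9757 = 1.99392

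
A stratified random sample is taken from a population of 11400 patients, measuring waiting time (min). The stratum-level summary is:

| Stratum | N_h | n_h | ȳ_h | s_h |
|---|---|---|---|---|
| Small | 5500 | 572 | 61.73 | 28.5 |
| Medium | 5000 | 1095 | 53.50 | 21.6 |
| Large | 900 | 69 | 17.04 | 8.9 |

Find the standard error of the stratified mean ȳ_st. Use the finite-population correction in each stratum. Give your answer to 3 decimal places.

SE(ȳ_st) ≈ 0.606

V̂(ȳ_st) = Σ W_h² (1 − n_h/N_h) s_h²/n_h, with W_h = N_h/N and N = 11400:
  stratum Small: (5500/11400)²·(1 − 572/5500)·28.5²/572 = 0.296154
  stratum Medium: (5000/11400)²·(1 − 1095/5000)·21.6²/1095 = 0.064014
  stratum Large: (900/11400)²·(1 − 69/900)·8.9²/69 = 0.0066064
V̂(ȳ_st) = 0.366774
SE(ȳ_st) = √0.366774 = 0.605619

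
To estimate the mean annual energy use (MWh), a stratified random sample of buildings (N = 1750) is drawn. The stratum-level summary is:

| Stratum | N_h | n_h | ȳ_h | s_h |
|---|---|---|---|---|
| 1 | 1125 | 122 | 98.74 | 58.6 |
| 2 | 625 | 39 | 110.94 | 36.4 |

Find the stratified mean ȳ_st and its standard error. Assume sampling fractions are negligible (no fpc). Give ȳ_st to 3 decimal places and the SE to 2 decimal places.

ȳ_st ≈ 103.097, SE ≈ 4.00

ȳ_st = Σ W_h ȳ_h = (1125·98.74 + 625·110.94)/1750 = 103.09714
V̂(ȳ_st) = Σ W_h² s_h²/n_h, with W_h = N_h/N and N = 1750:
  stratum 1: (1125/1750)²·58.6²/122 = 11.6323
  stratum 2: (625/1750)²·36.4²/39 = 4.33333
V̂(ȳ_st) = 15.9656
SE(ȳ_st) = √15.9656 = 3.9957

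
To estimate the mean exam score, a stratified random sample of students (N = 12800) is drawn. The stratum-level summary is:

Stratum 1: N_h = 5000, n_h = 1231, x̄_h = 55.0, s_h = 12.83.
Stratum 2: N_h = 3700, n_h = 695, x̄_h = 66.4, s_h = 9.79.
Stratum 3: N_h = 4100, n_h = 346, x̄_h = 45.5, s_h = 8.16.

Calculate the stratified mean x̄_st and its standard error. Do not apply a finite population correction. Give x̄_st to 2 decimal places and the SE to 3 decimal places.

x̄_st = Σ W_h x̄_h = (5000·55.0 + 3700·66.4 + 4100·45.5)/12800 = 55.25234
V̂(x̄_st) = Σ W_h² s_h²/n_h, with W_h = N_h/N and N = 12800:
  stratum 1: (5000/12800)²·12.83²/1231 = 0.020404
  stratum 2: (3700/12800)²·9.79²/695 = 0.011523
  stratum 3: (4100/12800)²·8.16²/346 = 0.0197448
V̂(x̄_st) = 0.0516717
SE(x̄_st) = √0.0516717 = 0.227314

x̄_st ≈ 55.25, SE ≈ 0.227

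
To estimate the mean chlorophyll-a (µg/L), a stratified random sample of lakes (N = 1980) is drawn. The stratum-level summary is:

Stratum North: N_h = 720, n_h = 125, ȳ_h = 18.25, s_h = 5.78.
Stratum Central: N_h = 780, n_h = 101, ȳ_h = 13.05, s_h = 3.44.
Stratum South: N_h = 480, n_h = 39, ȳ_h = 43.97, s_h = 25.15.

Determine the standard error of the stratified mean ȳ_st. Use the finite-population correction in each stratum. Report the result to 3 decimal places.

V̂(ȳ_st) = Σ W_h² (1 − n_h/N_h) s_h²/n_h, with W_h = N_h/N and N = 1980:
  stratum North: (720/1980)²·(1 − 125/720)·5.78²/125 = 0.0292055
  stratum Central: (780/1980)²·(1 − 101/780)·3.44²/101 = 0.0158281
  stratum South: (480/1980)²·(1 − 39/480)·25.15²/39 = 0.875711
V̂(ȳ_st) = 0.920745
SE(ȳ_st) = √0.920745 = 0.959554

SE(ȳ_st) ≈ 0.960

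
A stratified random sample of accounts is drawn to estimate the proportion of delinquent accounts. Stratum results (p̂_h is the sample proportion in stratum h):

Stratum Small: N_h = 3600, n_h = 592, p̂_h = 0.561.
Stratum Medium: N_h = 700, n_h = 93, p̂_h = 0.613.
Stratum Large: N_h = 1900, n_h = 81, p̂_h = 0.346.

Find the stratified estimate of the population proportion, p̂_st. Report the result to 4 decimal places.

p̂_st ≈ 0.5010

N = 6200; stratum weights W_h = N_h/N.
p̂_st = Σ W_h p̂_h = (3600·0.561 + 700·0.613 + 1900·0.346)/6200 = 0.50098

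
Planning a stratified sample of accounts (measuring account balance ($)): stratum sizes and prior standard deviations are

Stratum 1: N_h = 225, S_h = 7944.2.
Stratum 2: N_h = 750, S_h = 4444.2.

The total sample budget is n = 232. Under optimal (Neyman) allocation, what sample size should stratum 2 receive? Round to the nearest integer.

Neyman allocation: n_h = n · N_h S_h / Σ N_i S_i, with n = 232.
  stratum 1: N_h·S_h = 225·7944.2 = 1787445.00
  stratum 2: N_h·S_h = 750·4444.2 = 3333150.00
Σ N_h S_h = 5120595.00
n for stratum 2 = 232·3333150.00/5120595.00 = 151.016 → 151

151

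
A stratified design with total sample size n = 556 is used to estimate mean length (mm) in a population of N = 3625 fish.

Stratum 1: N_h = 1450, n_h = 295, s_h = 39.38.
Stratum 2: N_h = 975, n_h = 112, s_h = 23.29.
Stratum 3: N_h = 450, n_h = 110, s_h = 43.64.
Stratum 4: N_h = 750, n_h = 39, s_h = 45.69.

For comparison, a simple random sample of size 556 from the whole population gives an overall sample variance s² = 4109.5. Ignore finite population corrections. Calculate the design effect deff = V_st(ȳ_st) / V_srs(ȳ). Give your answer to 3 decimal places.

deff ≈ 0.507

V̂(ȳ_st) = Σ W_h² s_h²/n_h, with W_h = N_h/N and N = 3625:
  stratum 1: (1450/3625)²·39.38²/295 = 0.841103
  stratum 2: (975/3625)²·23.29²/112 = 0.35036
  stratum 3: (450/3625)²·43.64²/110 = 0.2668
  stratum 4: (750/3625)²·45.69²/39 = 2.29131
V_st = 3.74958
V_srs = s²/n = 4109.5/556 = 7.39119
deff = V_st / V_srs = 3.74958/7.39119 = 0.5073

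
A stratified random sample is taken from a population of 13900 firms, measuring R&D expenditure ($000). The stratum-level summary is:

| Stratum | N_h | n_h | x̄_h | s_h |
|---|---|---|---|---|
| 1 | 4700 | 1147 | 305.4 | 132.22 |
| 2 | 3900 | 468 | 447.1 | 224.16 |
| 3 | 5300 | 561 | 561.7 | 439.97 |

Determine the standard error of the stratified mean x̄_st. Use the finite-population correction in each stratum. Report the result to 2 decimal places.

V̂(x̄_st) = Σ W_h² (1 − n_h/N_h) s_h²/n_h, with W_h = N_h/N and N = 13900:
  stratum 1: (4700/13900)²·(1 − 1147/4700)·132.22²/1147 = 1.31733
  stratum 2: (3900/13900)²·(1 − 468/3900)·224.16²/468 = 7.43794
  stratum 3: (5300/13900)²·(1 − 561/5300)·439.97²/561 = 44.8556
V̂(x̄_st) = 53.6108
SE(x̄_st) = √53.6108 = 7.32194

SE(x̄_st) ≈ 7.32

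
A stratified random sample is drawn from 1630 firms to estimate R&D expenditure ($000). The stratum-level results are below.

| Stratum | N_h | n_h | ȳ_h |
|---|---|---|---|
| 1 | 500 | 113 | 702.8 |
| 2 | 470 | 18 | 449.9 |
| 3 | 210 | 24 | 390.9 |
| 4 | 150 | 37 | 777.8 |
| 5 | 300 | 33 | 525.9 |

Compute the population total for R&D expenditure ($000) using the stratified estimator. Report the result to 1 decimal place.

τ̂_st ≈ 919382.0

τ̂_st = Σ N_h ȳ_h = 500·702.8 + 470·449.9 + 210·390.9 + 150·777.8 + 300·525.9 = 919382.0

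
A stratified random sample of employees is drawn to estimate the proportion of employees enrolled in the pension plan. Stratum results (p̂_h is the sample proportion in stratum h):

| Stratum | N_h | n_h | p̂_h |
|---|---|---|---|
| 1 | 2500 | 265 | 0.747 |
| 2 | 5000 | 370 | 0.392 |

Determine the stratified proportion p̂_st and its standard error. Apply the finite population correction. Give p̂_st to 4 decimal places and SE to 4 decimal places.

N = 7500; stratum weights W_h = N_h/N.
p̂_st = Σ W_h p̂_h = (2500·0.747 + 5000·0.392)/7500 = 0.51033
V̂(p̂_st) = Σ W_h² (1 − n_h/N_h) p̂_h(1−p̂_h)/(n_h−1):
  stratum 1: (2500/7500)²·(1 − 265/2500)·0.747·0.253/264 = 7.11102e-05
  stratum 2: (5000/7500)²·(1 − 370/5000)·0.392·0.608/369 = 0.000265823
V̂(p̂_st) = 0.000336933; SE = √V̂ = 0.0183557

p̂_st ≈ 0.5103, SE ≈ 0.0184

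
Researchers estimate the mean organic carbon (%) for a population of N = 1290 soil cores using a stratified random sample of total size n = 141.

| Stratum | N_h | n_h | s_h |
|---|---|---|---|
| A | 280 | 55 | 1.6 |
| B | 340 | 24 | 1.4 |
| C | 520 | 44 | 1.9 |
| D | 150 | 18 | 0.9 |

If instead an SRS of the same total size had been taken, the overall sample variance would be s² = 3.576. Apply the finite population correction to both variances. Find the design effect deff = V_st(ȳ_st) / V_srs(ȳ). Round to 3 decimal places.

deff ≈ 0.875

V̂(ȳ_st) = Σ W_h² (1 − n_h/N_h) s_h²/n_h, with W_h = N_h/N and N = 1290:
  stratum A: (280/1290)²·(1 − 55/280)·1.6²/55 = 0.00176213
  stratum B: (340/1290)²·(1 − 24/340)·1.4²/24 = 0.00527268
  stratum C: (520/1290)²·(1 − 44/520)·1.9²/44 = 0.0122035
  stratum D: (150/1290)²·(1 − 18/150)·0.9²/18 = 0.000535425
V_st = 0.0197738
V_srs = (1 − 141/1290)·3.576/141 = 0.0225896
deff = V_st / V_srs = 0.0197738/0.0225896 = 0.8753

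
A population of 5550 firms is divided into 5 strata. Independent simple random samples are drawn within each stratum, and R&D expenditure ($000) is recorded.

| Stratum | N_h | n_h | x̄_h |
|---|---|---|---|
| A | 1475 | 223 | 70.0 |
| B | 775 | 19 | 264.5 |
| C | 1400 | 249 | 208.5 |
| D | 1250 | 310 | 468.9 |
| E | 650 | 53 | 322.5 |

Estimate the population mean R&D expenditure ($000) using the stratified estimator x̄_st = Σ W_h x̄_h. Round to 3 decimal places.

N = Σ N_h = 5550. Stratum weights W_h = N_h/N.
x̄_st = (1475·70.0 + 775·264.5 + 1400·208.5 + 1250·468.9 + 650·322.5) / 5550 = 251.51126

x̄_st ≈ 251.511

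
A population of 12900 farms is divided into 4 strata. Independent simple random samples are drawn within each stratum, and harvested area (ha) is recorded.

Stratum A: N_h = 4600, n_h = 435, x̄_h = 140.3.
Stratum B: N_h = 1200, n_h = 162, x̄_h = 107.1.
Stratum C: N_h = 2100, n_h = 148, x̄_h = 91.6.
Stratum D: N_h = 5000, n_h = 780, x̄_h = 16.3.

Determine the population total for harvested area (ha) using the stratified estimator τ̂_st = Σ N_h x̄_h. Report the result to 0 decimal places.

τ̂_st ≈ 1047760

τ̂_st = Σ N_h x̄_h = 4600·140.3 + 1200·107.1 + 2100·91.6 + 5000·16.3 = 1047760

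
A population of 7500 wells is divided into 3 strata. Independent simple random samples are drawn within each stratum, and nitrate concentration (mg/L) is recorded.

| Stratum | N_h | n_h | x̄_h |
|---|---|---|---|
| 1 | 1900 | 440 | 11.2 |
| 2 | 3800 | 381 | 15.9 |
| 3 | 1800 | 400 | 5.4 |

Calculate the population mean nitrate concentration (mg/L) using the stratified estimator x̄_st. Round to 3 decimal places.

x̄_st ≈ 12.189

N = Σ N_h = 7500. Stratum weights W_h = N_h/N.
x̄_st = (1900·11.2 + 3800·15.9 + 1800·5.4) / 7500 = 12.18933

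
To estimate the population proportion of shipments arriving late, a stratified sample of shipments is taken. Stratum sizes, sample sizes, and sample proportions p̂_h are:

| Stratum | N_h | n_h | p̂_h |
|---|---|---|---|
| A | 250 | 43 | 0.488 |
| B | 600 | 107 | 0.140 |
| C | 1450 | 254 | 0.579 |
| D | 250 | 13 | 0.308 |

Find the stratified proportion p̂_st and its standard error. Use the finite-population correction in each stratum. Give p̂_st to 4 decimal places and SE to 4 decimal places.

N = 2550; stratum weights W_h = N_h/N.
p̂_st = Σ W_h p̂_h = (250·0.488 + 600·0.140 + 1450·0.579 + 250·0.308)/2550 = 0.44022
V̂(p̂_st) = Σ W_h² (1 − n_h/N_h) p̂_h(1−p̂_h)/(n_h−1):
  stratum A: (250/2550)²·(1 − 43/250)·0.488·0.512/42 = 4.73446e-05
  stratum B: (600/2550)²·(1 − 107/600)·0.140·0.860/106 = 5.167e-05
  stratum C: (1450/2550)²·(1 − 254/1450)·0.579·0.421/253 = 0.000256956
  stratum D: (250/2550)²·(1 − 13/250)·0.308·0.692/12 = 0.000161839
V̂(p̂_st) = 0.00051781; SE = √V̂ = 0.0227554

p̂_st ≈ 0.4402, SE ≈ 0.0228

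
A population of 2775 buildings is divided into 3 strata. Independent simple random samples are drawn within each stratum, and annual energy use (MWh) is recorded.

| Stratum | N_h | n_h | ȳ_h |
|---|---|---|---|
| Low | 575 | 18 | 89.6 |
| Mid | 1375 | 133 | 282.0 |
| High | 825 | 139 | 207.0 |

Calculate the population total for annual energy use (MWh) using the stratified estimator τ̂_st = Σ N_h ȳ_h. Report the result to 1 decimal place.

τ̂_st ≈ 610045.0

τ̂_st = Σ N_h ȳ_h = 575·89.6 + 1375·282.0 + 825·207.0 = 610045.0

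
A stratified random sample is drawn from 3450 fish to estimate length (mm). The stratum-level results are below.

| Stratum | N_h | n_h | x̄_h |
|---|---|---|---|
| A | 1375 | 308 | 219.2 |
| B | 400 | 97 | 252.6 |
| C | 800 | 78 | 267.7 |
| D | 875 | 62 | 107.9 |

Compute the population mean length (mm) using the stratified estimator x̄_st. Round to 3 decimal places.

N = Σ N_h = 3450. Stratum weights W_h = N_h/N.
x̄_st = (1375·219.2 + 400·252.6 + 800·267.7 + 875·107.9) / 3450 = 206.09058

x̄_st ≈ 206.091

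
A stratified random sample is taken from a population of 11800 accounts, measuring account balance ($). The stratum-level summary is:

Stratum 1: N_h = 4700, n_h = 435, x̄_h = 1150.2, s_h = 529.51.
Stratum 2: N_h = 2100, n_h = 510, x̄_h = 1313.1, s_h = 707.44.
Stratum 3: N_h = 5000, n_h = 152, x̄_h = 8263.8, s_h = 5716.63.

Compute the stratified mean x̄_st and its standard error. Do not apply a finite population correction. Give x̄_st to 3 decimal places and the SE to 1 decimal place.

x̄_st = Σ W_h x̄_h = (4700·1150.2 + 2100·1313.1 + 5000·8263.8)/11800 = 4193.42797
V̂(x̄_st) = Σ W_h² s_h²/n_h, with W_h = N_h/N and N = 11800:
  stratum 1: (4700/11800)²·529.51²/435 = 102.256
  stratum 2: (2100/11800)²·707.44²/510 = 31.0802
  stratum 3: (5000/11800)²·5716.63²/152 = 38602.2
V̂(x̄_st) = 38735.6
SE(x̄_st) = √38735.6 = 196.814

x̄_st ≈ 4193.428, SE ≈ 196.8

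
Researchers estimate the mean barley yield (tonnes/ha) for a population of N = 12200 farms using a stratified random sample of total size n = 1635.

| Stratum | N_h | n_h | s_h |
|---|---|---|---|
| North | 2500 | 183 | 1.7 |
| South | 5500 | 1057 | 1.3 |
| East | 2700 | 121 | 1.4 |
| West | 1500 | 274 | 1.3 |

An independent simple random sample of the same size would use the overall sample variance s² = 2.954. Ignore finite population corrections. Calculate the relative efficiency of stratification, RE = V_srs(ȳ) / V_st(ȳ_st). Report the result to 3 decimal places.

V̂(ȳ_st) = Σ W_h² s_h²/n_h, with W_h = N_h/N and N = 12200:
  stratum North: (2500/12200)²·1.7²/183 = 0.000663143
  stratum South: (5500/12200)²·1.3²/1057 = 0.000324951
  stratum East: (2700/12200)²·1.4²/121 = 0.000793375
  stratum West: (1500/12200)²·1.3²/274 = 9.32393e-05
V_st = 0.00187471
V_srs = s²/n = 2.954/1635 = 0.00180673
Relative efficiency = V_srs / V_st = 0.00180673/0.00187471 = 0.9637

RE ≈ 0.964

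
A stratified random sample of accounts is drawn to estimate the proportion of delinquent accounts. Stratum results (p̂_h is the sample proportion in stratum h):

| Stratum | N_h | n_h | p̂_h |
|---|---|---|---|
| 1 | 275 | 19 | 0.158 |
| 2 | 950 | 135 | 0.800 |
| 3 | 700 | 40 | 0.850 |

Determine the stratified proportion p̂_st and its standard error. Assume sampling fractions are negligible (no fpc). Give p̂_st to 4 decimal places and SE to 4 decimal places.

N = 1925; stratum weights W_h = N_h/N.
p̂_st = Σ W_h p̂_h = (275·0.158 + 950·0.800 + 700·0.850)/1925 = 0.72647
V̂(p̂_st) = Σ W_h² p̂_h(1−p̂_h)/(n_h−1):
  stratum 1: (275/1925)²·0.158·0.842/18 = 0.000150834
  stratum 2: (950/1925)²·0.800·0.200/134 = 0.000290804
  stratum 3: (700/1925)²·0.850·0.150/39 = 0.000432295
V̂(p̂_st) = 0.000873934; SE = √V̂ = 0.0295624

p̂_st ≈ 0.7265, SE ≈ 0.0296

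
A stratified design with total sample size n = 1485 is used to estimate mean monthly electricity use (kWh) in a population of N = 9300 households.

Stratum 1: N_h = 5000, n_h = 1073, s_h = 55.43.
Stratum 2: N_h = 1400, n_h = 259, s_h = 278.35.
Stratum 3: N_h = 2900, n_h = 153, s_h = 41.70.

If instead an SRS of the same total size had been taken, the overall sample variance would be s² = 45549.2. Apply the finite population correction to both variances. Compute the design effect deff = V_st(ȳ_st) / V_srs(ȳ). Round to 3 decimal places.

deff ≈ 0.280

V̂(ȳ_st) = Σ W_h² (1 − n_h/N_h) s_h²/n_h, with W_h = N_h/N and N = 9300:
  stratum 1: (5000/9300)²·(1 − 1073/5000)·55.43²/1073 = 0.650062
  stratum 2: (1400/9300)²·(1 − 259/1400)·278.35²/259 = 5.52498
  stratum 3: (2900/9300)²·(1 − 153/2900)·41.70²/153 = 1.04682
V_st = 7.22186
V_srs = (1 − 1485/9300)·45549.2/1485 = 25.7751
deff = V_st / V_srs = 7.22186/25.7751 = 0.2802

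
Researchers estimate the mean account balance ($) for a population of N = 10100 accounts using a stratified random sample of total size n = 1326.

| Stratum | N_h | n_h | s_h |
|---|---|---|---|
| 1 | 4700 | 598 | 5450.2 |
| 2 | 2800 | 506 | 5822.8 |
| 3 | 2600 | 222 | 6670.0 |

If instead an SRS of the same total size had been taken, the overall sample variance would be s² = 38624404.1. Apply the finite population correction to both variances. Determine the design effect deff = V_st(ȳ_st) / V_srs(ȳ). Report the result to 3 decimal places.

deff ≈ 1.018

V̂(ȳ_st) = Σ W_h² (1 − n_h/N_h) s_h²/n_h, with W_h = N_h/N and N = 10100:
  stratum 1: (4700/10100)²·(1 − 598/4700)·5450.2²/598 = 9388.03
  stratum 2: (2800/10100)²·(1 − 506/2800)·5822.8²/506 = 4219.12
  stratum 3: (2600/10100)²·(1 − 222/2600)·6670.0²/222 = 12146.2
V_st = 25753.4
V_srs = (1 − 1326/10100)·38624404.1/1326 = 25304.3
deff = V_st / V_srs = 25753.4/25304.3 = 1.0177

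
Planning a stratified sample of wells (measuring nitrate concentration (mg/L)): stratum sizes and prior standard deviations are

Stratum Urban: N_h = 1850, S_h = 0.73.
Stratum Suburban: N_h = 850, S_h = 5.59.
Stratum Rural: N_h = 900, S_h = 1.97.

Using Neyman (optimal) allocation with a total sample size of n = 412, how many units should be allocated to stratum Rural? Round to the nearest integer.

93

Neyman allocation: n_h = n · N_h S_h / Σ N_i S_i, with n = 412.
  stratum Urban: N_h·S_h = 1850·0.73 = 1350.50
  stratum Suburban: N_h·S_h = 850·5.59 = 4751.50
  stratum Rural: N_h·S_h = 900·1.97 = 1773.00
Σ N_h S_h = 7875.00
n for stratum Rural = 412·1773.00/7875.00 = 92.759 → 93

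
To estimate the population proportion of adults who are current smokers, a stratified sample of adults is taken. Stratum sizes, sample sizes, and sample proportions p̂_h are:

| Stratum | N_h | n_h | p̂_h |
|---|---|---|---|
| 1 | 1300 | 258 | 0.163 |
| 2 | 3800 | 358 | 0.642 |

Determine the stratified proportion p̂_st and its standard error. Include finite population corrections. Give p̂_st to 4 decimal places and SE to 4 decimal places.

N = 5100; stratum weights W_h = N_h/N.
p̂_st = Σ W_h p̂_h = (1300·0.163 + 3800·0.642)/5100 = 0.51990
V̂(p̂_st) = Σ W_h² (1 − n_h/N_h) p̂_h(1−p̂_h)/(n_h−1):
  stratum 1: (1300/5100)²·(1 − 258/1300)·0.163·0.837/257 = 2.76472e-05
  stratum 2: (3800/5100)²·(1 − 358/3800)·0.642·0.358/357 = 0.000323746
V̂(p̂_st) = 0.000351393; SE = √V̂ = 0.0187455

p̂_st ≈ 0.5199, SE ≈ 0.0187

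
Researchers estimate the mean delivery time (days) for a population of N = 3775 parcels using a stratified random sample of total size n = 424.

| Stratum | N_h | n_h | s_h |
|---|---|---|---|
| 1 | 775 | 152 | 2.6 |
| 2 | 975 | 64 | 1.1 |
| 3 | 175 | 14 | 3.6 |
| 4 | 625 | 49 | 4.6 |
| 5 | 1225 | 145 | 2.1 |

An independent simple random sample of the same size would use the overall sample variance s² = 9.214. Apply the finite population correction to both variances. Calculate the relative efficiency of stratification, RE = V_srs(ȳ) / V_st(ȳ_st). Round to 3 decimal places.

V̂(ȳ_st) = Σ W_h² (1 − n_h/N_h) s_h²/n_h, with W_h = N_h/N and N = 3775:
  stratum 1: (775/3775)²·(1 − 152/775)·2.6²/152 = 0.00150681
  stratum 2: (975/3775)²·(1 − 64/975)·1.1²/64 = 0.0011784
  stratum 3: (175/3775)²·(1 − 14/175)·3.6²/14 = 0.00183024
  stratum 4: (625/3775)²·(1 − 49/625)·4.6²/49 = 0.0109091
  stratum 5: (1225/3775)²·(1 − 145/1225)·2.1²/145 = 0.00282356
V_st = 0.0182481
V_srs = (1 − 424/3775)·9.214/424 = 0.0192903
Relative efficiency = V_srs / V_st = 0.0192903/0.0182481 = 1.0571

RE ≈ 1.057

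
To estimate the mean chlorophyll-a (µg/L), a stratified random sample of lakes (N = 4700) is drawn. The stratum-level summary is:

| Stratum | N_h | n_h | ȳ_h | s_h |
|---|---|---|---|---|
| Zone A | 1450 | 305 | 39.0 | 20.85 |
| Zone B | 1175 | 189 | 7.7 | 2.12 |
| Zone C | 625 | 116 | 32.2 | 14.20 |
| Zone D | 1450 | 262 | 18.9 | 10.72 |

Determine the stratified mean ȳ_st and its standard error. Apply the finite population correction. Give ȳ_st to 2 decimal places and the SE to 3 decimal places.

ȳ_st ≈ 24.07, SE ≈ 0.409

ȳ_st = Σ W_h ȳ_h = (1450·39.0 + 1175·7.7 + 625·32.2 + 1450·18.9)/4700 = 24.06968
V̂(ȳ_st) = Σ W_h² (1 − n_h/N_h) s_h²/n_h, with W_h = N_h/N and N = 4700:
  stratum Zone A: (1450/4700)²·(1 − 305/1450)·20.85²/305 = 0.107125
  stratum Zone B: (1175/4700)²·(1 − 189/1175)·2.12²/189 = 0.00124718
  stratum Zone C: (625/4700)²·(1 − 116/625)·14.20²/116 = 0.0250335
  stratum Zone D: (1450/4700)²·(1 − 262/1450)·10.72²/262 = 0.034204
V̂(ȳ_st) = 0.167609
SE(ȳ_st) = √0.167609 = 0.409401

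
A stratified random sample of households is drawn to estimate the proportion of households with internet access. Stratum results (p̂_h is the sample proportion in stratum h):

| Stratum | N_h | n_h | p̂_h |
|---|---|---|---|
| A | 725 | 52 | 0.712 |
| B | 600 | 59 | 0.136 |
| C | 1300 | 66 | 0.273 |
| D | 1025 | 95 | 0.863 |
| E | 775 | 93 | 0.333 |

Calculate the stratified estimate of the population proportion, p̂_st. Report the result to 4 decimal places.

N = 4425; stratum weights W_h = N_h/N.
p̂_st = Σ W_h p̂_h = (725·0.712 + 600·0.136 + 1300·0.273 + 1025·0.863 + 775·0.333)/4425 = 0.47353

p̂_st ≈ 0.4735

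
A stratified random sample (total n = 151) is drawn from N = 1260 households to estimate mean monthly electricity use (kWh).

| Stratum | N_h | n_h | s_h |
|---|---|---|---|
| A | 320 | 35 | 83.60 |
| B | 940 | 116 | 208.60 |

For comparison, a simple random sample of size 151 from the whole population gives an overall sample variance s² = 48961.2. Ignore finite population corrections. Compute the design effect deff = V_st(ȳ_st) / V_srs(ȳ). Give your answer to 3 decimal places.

V̂(ȳ_st) = Σ W_h² s_h²/n_h, with W_h = N_h/N and N = 1260:
  stratum A: (320/1260)²·83.60²/35 = 12.8796
  stratum B: (940/1260)²·208.60²/116 = 208.778
V_st = 221.658
V_srs = s²/n = 48961.2/151 = 324.246
deff = V_st / V_srs = 221.658/324.246 = 0.6836

deff ≈ 0.684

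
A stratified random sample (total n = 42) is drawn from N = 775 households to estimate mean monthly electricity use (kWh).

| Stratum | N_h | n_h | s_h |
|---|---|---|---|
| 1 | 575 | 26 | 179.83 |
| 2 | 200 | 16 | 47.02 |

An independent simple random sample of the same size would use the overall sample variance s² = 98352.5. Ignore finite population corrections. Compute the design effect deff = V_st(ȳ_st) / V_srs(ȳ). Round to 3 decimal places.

deff ≈ 0.296

V̂(ȳ_st) = Σ W_h² s_h²/n_h, with W_h = N_h/N and N = 775:
  stratum 1: (575/775)²·179.83²/26 = 684.673
  stratum 2: (200/775)²·47.02²/16 = 9.20242
V_st = 693.875
V_srs = s²/n = 98352.5/42 = 2341.73
deff = V_st / V_srs = 693.875/2341.73 = 0.2963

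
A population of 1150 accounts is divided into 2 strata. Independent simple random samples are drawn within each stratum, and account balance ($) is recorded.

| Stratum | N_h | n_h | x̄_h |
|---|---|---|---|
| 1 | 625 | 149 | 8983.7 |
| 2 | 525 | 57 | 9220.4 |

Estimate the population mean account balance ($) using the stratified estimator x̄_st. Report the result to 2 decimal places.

N = Σ N_h = 1150. Stratum weights W_h = N_h/N.
x̄_st = (625·8983.7 + 525·9220.4) / 1150 = 9091.7587

x̄_st ≈ 9091.76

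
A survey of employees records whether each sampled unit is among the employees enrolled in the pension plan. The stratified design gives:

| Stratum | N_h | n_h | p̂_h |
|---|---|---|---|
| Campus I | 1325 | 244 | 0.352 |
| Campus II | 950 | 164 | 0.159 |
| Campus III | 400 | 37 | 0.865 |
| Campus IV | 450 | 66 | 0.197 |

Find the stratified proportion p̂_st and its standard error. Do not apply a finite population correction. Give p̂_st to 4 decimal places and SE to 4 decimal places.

p̂_st ≈ 0.3367, SE ≈ 0.0187

N = 3125; stratum weights W_h = N_h/N.
p̂_st = Σ W_h p̂_h = (1325·0.352 + 950·0.159 + 400·0.865 + 450·0.197)/3125 = 0.33667
V̂(p̂_st) = Σ W_h² p̂_h(1−p̂_h)/(n_h−1):
  stratum Campus I: (1325/3125)²·0.352·0.648/243 = 0.00016875
  stratum Campus II: (950/3125)²·0.159·0.841/163 = 7.58146e-05
  stratum Campus III: (400/3125)²·0.865·0.135/36 = 5.31456e-05
  stratum Campus IV: (450/3125)²·0.197·0.803/65 = 5.04654e-05
V̂(p̂_st) = 0.000348175; SE = √V̂ = 0.0186595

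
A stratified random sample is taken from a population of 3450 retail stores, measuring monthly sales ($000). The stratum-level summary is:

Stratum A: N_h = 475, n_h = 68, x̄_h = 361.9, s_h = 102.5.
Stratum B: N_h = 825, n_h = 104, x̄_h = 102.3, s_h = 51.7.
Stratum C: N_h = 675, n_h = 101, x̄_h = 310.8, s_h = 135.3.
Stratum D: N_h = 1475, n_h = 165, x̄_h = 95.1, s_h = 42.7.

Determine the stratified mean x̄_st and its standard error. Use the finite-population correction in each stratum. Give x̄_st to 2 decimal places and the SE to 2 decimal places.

x̄_st ≈ 175.76, SE ≈ 3.39

x̄_st = Σ W_h x̄_h = (475·361.9 + 825·102.3 + 675·310.8 + 1475·95.1)/3450 = 175.75725
V̂(x̄_st) = Σ W_h² (1 − n_h/N_h) s_h²/n_h, with W_h = N_h/N and N = 3450:
  stratum A: (475/3450)²·(1 − 68/475)·102.5²/68 = 2.50951
  stratum B: (825/3450)²·(1 − 104/825)·51.7²/104 = 1.2844
  stratum C: (675/3450)²·(1 − 101/675)·135.3²/101 = 5.9
  stratum D: (1475/3450)²·(1 − 165/1475)·42.7²/165 = 1.79389
V̂(x̄_st) = 11.4878
SE(x̄_st) = √11.4878 = 3.38936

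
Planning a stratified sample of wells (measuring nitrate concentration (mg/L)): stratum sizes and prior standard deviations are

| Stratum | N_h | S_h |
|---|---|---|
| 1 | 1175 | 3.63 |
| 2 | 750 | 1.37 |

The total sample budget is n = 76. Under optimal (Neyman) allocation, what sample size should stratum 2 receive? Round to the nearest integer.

15

Neyman allocation: n_h = n · N_h S_h / Σ N_i S_i, with n = 76.
  stratum 1: N_h·S_h = 1175·3.63 = 4265.25
  stratum 2: N_h·S_h = 750·1.37 = 1027.50
Σ N_h S_h = 5292.75
n for stratum 2 = 76·1027.50/5292.75 = 14.754 → 15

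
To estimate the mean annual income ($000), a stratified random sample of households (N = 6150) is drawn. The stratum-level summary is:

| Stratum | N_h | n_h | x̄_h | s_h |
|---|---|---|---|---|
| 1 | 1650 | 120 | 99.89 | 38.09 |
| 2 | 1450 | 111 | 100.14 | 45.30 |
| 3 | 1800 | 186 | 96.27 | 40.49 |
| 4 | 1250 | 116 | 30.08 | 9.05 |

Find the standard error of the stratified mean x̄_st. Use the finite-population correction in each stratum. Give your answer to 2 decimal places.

SE(x̄_st) ≈ 1.57

V̂(x̄_st) = Σ W_h² (1 − n_h/N_h) s_h²/n_h, with W_h = N_h/N and N = 6150:
  stratum 1: (1650/6150)²·(1 − 120/1650)·38.09²/120 = 0.806986
  stratum 2: (1450/6150)²·(1 − 111/1450)·45.30²/111 = 0.949012
  stratum 3: (1800/6150)²·(1 − 186/1800)·40.49²/186 = 0.677031
  stratum 4: (1250/6150)²·(1 − 116/1250)·9.05²/116 = 0.0264614
V̂(x̄_st) = 2.45949
SE(x̄_st) = √2.45949 = 1.56828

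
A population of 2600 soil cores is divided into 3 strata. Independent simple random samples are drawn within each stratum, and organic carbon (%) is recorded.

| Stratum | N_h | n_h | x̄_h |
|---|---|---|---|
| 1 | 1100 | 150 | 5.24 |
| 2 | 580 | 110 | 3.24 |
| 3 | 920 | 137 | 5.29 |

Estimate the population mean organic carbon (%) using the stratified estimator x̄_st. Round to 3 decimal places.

x̄_st ≈ 4.812

N = Σ N_h = 2600. Stratum weights W_h = N_h/N.
x̄_st = (1100·5.24 + 580·3.24 + 920·5.29) / 2600 = 4.81154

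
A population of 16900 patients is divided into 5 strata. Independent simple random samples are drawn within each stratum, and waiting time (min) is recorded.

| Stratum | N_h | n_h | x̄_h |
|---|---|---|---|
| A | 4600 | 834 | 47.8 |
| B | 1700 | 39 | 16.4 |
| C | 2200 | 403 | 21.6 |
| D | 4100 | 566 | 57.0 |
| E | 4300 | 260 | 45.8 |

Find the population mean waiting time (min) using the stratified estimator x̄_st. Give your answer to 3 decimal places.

x̄_st ≈ 42.954

N = Σ N_h = 16900. Stratum weights W_h = N_h/N.
x̄_st = (4600·47.8 + 1700·16.4 + 2200·21.6 + 4100·57.0 + 4300·45.8) / 16900 = 42.95385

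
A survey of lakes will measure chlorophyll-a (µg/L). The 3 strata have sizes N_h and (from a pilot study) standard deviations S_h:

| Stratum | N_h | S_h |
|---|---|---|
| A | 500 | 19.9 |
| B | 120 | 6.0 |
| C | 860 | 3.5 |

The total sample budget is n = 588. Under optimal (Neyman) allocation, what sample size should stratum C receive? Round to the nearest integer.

Neyman allocation: n_h = n · N_h S_h / Σ N_i S_i, with n = 588.
  stratum A: N_h·S_h = 500·19.9 = 9950.00
  stratum B: N_h·S_h = 120·6.0 = 720.00
  stratum C: N_h·S_h = 860·3.5 = 3010.00
Σ N_h S_h = 13680.00
n for stratum C = 588·3010.00/13680.00 = 129.377 → 129

129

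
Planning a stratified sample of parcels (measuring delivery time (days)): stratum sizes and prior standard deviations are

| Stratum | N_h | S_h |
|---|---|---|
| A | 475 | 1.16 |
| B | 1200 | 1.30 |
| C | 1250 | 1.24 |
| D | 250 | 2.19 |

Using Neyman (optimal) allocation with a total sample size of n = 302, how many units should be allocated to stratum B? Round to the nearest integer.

Neyman allocation: n_h = n · N_h S_h / Σ N_i S_i, with n = 302.
  stratum A: N_h·S_h = 475·1.16 = 551.00
  stratum B: N_h·S_h = 1200·1.30 = 1560.00
  stratum C: N_h·S_h = 1250·1.24 = 1550.00
  stratum D: N_h·S_h = 250·2.19 = 547.50
Σ N_h S_h = 4208.50
n for stratum B = 302·1560.00/4208.50 = 111.945 → 112

112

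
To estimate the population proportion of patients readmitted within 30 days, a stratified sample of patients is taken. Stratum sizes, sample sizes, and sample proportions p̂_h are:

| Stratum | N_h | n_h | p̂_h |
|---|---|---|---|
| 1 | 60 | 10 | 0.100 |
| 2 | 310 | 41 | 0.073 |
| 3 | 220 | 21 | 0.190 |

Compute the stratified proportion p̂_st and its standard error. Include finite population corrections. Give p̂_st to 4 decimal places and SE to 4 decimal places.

N = 590; stratum weights W_h = N_h/N.
p̂_st = Σ W_h p̂_h = (60·0.100 + 310·0.073 + 220·0.190)/590 = 0.11937
V̂(p̂_st) = Σ W_h² (1 − n_h/N_h) p̂_h(1−p̂_h)/(n_h−1):
  stratum 1: (60/590)²·(1 − 10/60)·0.100·0.900/9 = 8.61821e-05
  stratum 2: (310/590)²·(1 − 41/310)·0.073·0.927/40 = 0.000405278
  stratum 3: (220/590)²·(1 − 21/220)·0.190·0.810/20 = 0.000967788
V̂(p̂_st) = 0.00145925; SE = √V̂ = 0.0382001

p̂_st ≈ 0.1194, SE ≈ 0.0382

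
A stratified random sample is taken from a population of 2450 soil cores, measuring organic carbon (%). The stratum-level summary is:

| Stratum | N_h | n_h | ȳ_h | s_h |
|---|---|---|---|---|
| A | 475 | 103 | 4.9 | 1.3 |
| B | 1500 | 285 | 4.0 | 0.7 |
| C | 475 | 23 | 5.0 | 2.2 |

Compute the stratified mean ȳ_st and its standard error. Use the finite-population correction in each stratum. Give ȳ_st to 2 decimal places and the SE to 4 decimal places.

ȳ_st = Σ W_h ȳ_h = (475·4.9 + 1500·4.0 + 475·5.0)/2450 = 4.36837
V̂(ȳ_st) = Σ W_h² (1 − n_h/N_h) s_h²/n_h, with W_h = N_h/N and N = 2450:
  stratum A: (475/2450)²·(1 − 103/475)·1.3²/103 = 0.000483007
  stratum B: (1500/2450)²·(1 − 285/1500)·0.7²/285 = 0.000522019
  stratum C: (475/2450)²·(1 − 23/475)·2.2²/23 = 0.00752692
V̂(ȳ_st) = 0.00853195
SE(ȳ_st) = √0.00853195 = 0.0923685

ȳ_st ≈ 4.37, SE ≈ 0.0924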